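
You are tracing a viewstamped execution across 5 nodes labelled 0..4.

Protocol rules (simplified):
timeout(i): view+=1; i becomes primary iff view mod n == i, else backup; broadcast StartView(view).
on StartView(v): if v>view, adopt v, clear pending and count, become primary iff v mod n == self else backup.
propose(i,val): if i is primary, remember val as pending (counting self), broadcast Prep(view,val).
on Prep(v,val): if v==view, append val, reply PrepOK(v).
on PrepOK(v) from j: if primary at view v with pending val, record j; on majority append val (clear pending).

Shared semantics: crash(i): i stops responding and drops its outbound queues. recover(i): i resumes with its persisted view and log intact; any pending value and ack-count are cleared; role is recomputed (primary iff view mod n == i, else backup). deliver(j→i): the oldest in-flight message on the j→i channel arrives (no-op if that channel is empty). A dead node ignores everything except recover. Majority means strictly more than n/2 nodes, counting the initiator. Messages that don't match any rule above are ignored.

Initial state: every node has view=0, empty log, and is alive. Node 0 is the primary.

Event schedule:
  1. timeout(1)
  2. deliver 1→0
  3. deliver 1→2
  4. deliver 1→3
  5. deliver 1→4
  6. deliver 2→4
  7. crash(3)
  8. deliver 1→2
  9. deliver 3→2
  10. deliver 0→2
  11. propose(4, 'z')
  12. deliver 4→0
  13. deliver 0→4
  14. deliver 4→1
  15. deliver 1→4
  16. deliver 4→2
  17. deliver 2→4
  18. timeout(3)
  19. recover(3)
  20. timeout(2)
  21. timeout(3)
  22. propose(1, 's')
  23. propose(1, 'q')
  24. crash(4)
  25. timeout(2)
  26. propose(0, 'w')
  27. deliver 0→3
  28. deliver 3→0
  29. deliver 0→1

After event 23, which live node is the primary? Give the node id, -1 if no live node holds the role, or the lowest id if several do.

e1 timeout(1): 1[prim,v=1,-]
e2 deliver 1→0: 0[back,v=1,-]
e3 deliver 1→2: 2[back,v=1,-]
e4 deliver 1→3: 3[back,v=1,-]
e5 deliver 1→4: 4[back,v=1,-]
e6 deliver 2→4: ·
e7 crash(3): 3[✗back,v=1,-]
e8 deliver 1→2: ·
e9 deliver 3→2: ·
e10 deliver 0→2: ·
e11 propose(4,'z'): ·
e12 deliver 4→0: ·
e13 deliver 0→4: ·
e14 deliver 4→1: ·
e15 deliver 1→4: ·
e16 deliver 4→2: ·
e17 deliver 2→4: ·
e18 timeout(3): ·
e19 recover(3): 3[back,v=1,-]
e20 timeout(2): 2[prim,v=2,-]
e21 timeout(3): 3[back,v=2,-]
e22 propose(1,'s'): ·
e23 propose(1,'q'): ·

1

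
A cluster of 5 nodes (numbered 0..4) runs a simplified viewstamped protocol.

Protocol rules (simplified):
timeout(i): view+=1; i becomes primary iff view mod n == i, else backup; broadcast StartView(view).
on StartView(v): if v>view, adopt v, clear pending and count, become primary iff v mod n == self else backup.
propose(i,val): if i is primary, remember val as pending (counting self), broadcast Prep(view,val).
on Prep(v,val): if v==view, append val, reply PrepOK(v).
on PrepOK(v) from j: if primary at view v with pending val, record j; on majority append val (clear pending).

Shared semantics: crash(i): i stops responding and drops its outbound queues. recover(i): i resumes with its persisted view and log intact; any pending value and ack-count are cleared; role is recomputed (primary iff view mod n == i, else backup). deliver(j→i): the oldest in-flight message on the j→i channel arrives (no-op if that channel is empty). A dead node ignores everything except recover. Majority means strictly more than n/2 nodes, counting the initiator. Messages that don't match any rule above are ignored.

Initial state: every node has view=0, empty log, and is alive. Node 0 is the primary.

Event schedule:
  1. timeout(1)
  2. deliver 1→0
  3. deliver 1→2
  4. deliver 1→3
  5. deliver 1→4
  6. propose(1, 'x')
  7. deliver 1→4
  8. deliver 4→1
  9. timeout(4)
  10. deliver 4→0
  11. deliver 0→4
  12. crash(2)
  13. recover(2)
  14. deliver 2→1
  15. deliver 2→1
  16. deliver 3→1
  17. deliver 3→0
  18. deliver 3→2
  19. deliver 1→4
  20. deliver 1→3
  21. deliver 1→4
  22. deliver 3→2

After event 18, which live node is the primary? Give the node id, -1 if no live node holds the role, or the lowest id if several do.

1

1. timeout(1):  <1:prim v1 ->
2. deliver 1→0:  <0:back v1 ->
3. deliver 1→2:  <2:back v1 ->
4. deliver 1→3:  <3:back v1 ->
5. deliver 1→4:  <4:back v1 ->
6. propose(1,'x'):  nop
7. deliver 1→4:  <4:back v1 x>
8. deliver 4→1:  nop
9. timeout(4):  <4:back v2 x>
10. deliver 4→0:  <0:back v2 ->
11. deliver 0→4:  nop
12. crash(2):  <2:✗back v1 ->
13. recover(2):  <2:back v1 ->
14. deliver 2→1:  nop
15. deliver 2→1:  nop
16. deliver 3→1:  nop
17. deliver 3→0:  nop
18. deliver 3→2:  nop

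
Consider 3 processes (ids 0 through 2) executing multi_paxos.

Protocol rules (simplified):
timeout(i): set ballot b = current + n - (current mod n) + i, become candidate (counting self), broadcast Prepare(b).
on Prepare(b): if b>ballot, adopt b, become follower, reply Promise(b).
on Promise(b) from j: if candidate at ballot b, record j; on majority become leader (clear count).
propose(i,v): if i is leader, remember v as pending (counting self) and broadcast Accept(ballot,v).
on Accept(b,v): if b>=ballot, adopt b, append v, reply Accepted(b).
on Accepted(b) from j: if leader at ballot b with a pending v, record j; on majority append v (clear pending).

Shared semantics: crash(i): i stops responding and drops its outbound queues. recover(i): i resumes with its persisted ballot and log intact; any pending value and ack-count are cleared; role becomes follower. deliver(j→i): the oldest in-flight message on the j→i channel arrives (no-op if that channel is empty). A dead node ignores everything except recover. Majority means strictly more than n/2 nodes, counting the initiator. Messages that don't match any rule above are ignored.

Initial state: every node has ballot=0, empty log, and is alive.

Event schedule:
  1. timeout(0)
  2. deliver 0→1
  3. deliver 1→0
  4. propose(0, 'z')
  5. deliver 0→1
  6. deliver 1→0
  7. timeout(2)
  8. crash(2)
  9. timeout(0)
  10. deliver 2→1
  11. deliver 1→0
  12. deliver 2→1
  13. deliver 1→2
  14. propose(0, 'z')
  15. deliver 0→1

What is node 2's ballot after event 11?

5

e1 timeout(0): 0[cand,b=3,-]
e2 deliver 0→1: 1[foll,b=3,-]
e3 deliver 1→0: 0[lead,b=3,-]
e4 propose(0,'z'): ·
e5 deliver 0→1: 1[foll,b=3,z]
e6 deliver 1→0: 0[lead,b=3,z]
e7 timeout(2): 2[cand,b=5,-]
e8 crash(2): 2[✗cand,b=5,-]
e9 timeout(0): 0[cand,b=6,z]
e10 deliver 2→1: ·
e11 deliver 1→0: ·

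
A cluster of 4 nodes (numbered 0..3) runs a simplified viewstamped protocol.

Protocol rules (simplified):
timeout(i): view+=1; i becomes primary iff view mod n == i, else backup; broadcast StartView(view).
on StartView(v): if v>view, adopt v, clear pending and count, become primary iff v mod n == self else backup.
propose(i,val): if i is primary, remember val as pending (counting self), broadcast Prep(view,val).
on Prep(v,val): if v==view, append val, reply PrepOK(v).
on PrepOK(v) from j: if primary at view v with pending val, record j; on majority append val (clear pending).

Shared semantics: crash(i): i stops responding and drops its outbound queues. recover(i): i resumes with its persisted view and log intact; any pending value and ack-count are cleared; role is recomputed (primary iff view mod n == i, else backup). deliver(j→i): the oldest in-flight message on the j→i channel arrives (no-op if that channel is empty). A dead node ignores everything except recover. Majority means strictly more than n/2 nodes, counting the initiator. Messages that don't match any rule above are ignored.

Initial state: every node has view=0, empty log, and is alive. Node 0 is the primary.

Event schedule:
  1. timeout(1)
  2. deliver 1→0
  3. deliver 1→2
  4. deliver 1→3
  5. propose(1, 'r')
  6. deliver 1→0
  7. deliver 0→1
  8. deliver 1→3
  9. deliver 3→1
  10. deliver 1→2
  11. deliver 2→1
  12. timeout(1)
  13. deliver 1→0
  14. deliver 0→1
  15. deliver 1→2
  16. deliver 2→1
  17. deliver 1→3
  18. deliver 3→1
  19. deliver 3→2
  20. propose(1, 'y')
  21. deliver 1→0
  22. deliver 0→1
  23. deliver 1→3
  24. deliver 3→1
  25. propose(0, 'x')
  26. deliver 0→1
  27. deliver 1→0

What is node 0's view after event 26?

[1] timeout(1) → N1(prim v1 [-])
[2] deliver 1→0 → N0(back v1 [-])
[3] deliver 1→2 → N2(back v1 [-])
[4] deliver 1→3 → N3(back v1 [-])
[5] propose(1,'r') → ∅
[6] deliver 1→0 → N0(back v1 [r])
[7] deliver 0→1 → ∅
[8] deliver 1→3 → N3(back v1 [r])
[9] deliver 3→1 → N1(prim v1 [r])
[10] deliver 1→2 → N2(back v1 [r])
[11] deliver 2→1 → ∅
[12] timeout(1) → N1(back v2 [r])
[13] deliver 1→0 → N0(back v2 [r])
[14] deliver 0→1 → ∅
[15] deliver 1→2 → N2(prim v2 [r])
[16] deliver 2→1 → ∅
[17] deliver 1→3 → N3(back v2 [r])
[18] deliver 3→1 → ∅
[19] deliver 3→2 → ∅
[20] propose(1,'y') → ∅
[21] deliver 1→0 → ∅
[22] deliver 0→1 → ∅
[23] deliver 1→3 → ∅
[24] deliver 3→1 → ∅
[25] propose(0,'x') → ∅
[26] deliver 0→1 → ∅

2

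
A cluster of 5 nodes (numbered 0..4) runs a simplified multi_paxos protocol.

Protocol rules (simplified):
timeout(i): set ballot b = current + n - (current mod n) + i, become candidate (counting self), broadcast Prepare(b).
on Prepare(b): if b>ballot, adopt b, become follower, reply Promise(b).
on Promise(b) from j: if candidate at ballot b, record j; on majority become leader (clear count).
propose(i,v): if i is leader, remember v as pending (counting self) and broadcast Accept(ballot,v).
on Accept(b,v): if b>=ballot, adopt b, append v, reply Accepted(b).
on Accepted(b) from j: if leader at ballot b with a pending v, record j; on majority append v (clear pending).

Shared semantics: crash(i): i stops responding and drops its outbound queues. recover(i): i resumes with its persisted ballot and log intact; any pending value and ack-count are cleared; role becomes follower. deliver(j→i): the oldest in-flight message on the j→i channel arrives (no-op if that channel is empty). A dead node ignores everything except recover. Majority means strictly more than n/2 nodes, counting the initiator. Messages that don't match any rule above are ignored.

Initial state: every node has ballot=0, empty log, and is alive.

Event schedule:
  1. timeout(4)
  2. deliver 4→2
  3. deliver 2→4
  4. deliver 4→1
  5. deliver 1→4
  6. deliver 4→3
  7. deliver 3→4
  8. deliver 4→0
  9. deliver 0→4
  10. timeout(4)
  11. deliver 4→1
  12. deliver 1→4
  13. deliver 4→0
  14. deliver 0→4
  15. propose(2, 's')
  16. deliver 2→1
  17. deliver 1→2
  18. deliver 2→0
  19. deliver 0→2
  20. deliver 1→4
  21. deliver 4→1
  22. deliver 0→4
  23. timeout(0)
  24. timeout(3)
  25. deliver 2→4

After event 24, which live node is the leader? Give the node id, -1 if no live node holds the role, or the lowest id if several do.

e1 timeout(4): 4[cand,b=9,-]
e2 deliver 4→2: 2[foll,b=9,-]
e3 deliver 2→4: ·
e4 deliver 4→1: 1[foll,b=9,-]
e5 deliver 1→4: 4[lead,b=9,-]
e6 deliver 4→3: 3[foll,b=9,-]
e7 deliver 3→4: ·
e8 deliver 4→0: 0[foll,b=9,-]
e9 deliver 0→4: ·
e10 timeout(4): 4[cand,b=14,-]
e11 deliver 4→1: 1[foll,b=14,-]
e12 deliver 1→4: ·
e13 deliver 4→0: 0[foll,b=14,-]
e14 deliver 0→4: 4[lead,b=14,-]
e15 propose(2,'s'): ·
e16 deliver 2→1: ·
e17 deliver 1→2: ·
e18 deliver 2→0: ·
e19 deliver 0→2: ·
e20 deliver 1→4: ·
e21 deliver 4→1: ·
e22 deliver 0→4: ·
e23 timeout(0): 0[cand,b=15,-]
e24 timeout(3): 3[cand,b=13,-]

4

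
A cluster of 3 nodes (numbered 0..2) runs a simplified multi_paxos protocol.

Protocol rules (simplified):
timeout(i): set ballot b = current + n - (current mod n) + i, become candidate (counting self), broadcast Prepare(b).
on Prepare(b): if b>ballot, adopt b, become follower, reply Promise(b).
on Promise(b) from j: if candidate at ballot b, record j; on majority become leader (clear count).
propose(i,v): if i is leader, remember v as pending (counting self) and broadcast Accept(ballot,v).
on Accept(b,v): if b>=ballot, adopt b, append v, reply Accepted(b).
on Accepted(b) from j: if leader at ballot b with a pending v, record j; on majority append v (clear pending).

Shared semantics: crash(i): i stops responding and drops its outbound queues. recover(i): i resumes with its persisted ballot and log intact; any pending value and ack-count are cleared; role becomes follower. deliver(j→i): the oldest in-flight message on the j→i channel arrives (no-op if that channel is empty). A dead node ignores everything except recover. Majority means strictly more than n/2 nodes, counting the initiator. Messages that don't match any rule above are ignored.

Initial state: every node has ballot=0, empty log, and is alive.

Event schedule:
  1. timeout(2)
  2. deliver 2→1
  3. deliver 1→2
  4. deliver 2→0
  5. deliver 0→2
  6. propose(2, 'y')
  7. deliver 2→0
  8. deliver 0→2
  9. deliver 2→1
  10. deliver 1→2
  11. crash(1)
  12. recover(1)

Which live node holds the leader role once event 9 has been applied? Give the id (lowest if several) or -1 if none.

1. timeout(2):  <2:cand b5 ->
2. deliver 2→1:  <1:foll b5 ->
3. deliver 1→2:  <2:lead b5 ->
4. deliver 2→0:  <0:foll b5 ->
5. deliver 0→2:  nop
6. propose(2,'y'):  nop
7. deliver 2→0:  <0:foll b5 y>
8. deliver 0→2:  <2:lead b5 y>
9. deliver 2→1:  <1:foll b5 y>

2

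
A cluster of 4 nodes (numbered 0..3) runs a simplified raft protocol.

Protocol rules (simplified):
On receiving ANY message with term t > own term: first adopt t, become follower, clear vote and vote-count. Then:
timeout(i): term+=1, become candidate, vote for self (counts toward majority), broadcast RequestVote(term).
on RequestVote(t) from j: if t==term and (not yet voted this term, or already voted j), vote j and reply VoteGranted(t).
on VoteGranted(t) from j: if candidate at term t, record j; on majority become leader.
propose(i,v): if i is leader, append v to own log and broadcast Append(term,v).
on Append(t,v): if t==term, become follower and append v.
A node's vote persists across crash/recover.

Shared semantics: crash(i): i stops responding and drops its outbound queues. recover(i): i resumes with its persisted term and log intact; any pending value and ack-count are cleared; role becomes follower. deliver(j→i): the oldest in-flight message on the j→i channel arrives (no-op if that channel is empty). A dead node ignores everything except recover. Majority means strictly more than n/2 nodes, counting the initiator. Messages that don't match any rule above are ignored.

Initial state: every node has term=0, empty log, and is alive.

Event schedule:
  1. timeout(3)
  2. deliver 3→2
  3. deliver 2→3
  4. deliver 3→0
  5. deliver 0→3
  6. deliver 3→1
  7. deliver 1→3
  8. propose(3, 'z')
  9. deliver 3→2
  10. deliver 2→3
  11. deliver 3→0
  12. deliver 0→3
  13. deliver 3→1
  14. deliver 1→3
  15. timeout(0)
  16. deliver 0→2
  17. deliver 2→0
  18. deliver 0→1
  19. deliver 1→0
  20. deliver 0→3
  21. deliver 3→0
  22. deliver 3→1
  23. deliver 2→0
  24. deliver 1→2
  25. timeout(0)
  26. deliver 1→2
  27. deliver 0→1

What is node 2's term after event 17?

2

[1] timeout(3) → N3(cand t1 [-])
[2] deliver 3→2 → N2(foll t1 [-])
[3] deliver 2→3 → ∅
[4] deliver 3→0 → N0(foll t1 [-])
[5] deliver 0→3 → N3(lead t1 [-])
[6] deliver 3→1 → N1(foll t1 [-])
[7] deliver 1→3 → ∅
[8] propose(3,'z') → N3(lead t1 [z])
[9] deliver 3→2 → N2(foll t1 [z])
[10] deliver 2→3 → ∅
[11] deliver 3→0 → N0(foll t1 [z])
[12] deliver 0→3 → ∅
[13] deliver 3→1 → N1(foll t1 [z])
[14] deliver 1→3 → ∅
[15] timeout(0) → N0(cand t2 [z])
[16] deliver 0→2 → N2(foll t2 [z])
[17] deliver 2→0 → ∅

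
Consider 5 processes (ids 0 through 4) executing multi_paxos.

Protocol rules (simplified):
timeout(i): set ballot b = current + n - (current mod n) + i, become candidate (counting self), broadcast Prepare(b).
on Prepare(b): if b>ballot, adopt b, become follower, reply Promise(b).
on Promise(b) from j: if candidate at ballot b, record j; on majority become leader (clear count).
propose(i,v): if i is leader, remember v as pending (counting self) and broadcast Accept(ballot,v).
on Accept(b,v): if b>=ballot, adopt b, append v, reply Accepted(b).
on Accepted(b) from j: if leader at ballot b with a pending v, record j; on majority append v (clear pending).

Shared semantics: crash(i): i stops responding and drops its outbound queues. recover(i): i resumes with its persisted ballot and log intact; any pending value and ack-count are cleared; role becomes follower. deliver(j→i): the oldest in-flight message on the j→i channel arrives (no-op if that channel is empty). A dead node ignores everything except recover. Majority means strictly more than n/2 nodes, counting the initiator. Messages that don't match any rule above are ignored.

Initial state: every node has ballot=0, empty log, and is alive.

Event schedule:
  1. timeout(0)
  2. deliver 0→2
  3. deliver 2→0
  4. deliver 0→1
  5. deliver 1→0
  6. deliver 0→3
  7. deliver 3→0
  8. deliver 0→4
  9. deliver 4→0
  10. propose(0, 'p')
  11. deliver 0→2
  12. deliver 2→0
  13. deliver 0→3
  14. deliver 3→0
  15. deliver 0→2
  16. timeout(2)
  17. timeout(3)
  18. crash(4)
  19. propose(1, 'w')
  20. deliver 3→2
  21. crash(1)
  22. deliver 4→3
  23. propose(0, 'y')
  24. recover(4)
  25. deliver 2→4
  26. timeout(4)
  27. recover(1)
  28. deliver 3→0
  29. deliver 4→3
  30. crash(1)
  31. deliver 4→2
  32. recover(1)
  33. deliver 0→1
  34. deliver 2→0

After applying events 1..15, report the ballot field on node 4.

[1] timeout(0) → N0(cand b5 [-])
[2] deliver 0→2 → N2(foll b5 [-])
[3] deliver 2→0 → ∅
[4] deliver 0→1 → N1(foll b5 [-])
[5] deliver 1→0 → N0(lead b5 [-])
[6] deliver 0→3 → N3(foll b5 [-])
[7] deliver 3→0 → ∅
[8] deliver 0→4 → N4(foll b5 [-])
[9] deliver 4→0 → ∅
[10] propose(0,'p') → ∅
[11] deliver 0→2 → N2(foll b5 [p])
[12] deliver 2→0 → ∅
[13] deliver 0→3 → N3(foll b5 [p])
[14] deliver 3→0 → N0(lead b5 [p])
[15] deliver 0→2 → ∅

5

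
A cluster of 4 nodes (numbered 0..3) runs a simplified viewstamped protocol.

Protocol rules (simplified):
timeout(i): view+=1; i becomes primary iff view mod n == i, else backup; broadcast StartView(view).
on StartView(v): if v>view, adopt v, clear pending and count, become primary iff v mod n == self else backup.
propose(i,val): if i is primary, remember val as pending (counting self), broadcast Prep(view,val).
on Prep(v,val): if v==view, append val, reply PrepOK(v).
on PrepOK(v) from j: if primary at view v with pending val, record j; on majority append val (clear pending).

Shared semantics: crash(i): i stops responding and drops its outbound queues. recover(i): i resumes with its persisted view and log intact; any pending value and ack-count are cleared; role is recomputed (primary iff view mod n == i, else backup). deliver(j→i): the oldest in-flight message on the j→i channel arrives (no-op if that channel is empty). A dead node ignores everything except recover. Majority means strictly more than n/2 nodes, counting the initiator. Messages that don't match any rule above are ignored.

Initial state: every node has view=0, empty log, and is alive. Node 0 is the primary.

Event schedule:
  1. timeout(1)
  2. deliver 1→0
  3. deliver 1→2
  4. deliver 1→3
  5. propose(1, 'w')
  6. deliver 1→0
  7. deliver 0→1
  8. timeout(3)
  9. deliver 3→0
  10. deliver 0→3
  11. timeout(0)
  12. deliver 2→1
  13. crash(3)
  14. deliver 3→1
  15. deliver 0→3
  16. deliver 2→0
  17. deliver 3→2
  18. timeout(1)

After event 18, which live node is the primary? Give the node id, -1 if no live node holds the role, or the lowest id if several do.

step 1 timeout(1): 1={prim,v=1,log=-}
step 2 deliver 1→0: 0={back,v=1,log=-}
step 3 deliver 1→2: 2={back,v=1,log=-}
step 4 deliver 1→3: 3={back,v=1,log=-}
step 5 propose(1,'w'): —
step 6 deliver 1→0: 0={back,v=1,log=w}
step 7 deliver 0→1: —
step 8 timeout(3): 3={back,v=2,log=-}
step 9 deliver 3→0: 0={back,v=2,log=w}
step 10 deliver 0→3: —
step 11 timeout(0): 0={back,v=3,log=w}
step 12 deliver 2→1: —
step 13 crash(3): 3={✗back,v=2,log=-}
step 14 deliver 3→1: —
step 15 deliver 0→3: —
step 16 deliver 2→0: —
step 17 deliver 3→2: —
step 18 timeout(1): 1={back,v=2,log=-}

-1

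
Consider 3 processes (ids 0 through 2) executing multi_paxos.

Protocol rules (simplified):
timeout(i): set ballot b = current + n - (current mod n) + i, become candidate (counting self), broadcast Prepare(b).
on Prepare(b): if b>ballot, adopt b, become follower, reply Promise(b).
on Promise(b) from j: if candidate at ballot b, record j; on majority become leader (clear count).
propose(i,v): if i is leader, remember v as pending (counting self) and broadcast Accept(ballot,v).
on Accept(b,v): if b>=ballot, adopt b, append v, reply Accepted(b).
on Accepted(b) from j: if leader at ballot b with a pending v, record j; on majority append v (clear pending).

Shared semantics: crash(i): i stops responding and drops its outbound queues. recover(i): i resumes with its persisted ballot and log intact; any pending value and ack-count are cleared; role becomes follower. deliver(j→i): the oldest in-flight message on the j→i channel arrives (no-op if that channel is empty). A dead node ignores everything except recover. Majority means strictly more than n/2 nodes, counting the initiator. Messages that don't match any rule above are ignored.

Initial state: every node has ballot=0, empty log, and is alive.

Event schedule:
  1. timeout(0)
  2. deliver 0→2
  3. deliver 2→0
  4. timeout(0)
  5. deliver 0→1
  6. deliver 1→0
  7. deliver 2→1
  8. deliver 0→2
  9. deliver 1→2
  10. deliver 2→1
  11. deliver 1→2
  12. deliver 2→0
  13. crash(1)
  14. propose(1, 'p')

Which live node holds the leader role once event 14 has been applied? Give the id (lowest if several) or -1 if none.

step 1 timeout(0): 0={cand,b=3,log=-}
step 2 deliver 0→2: 2={foll,b=3,log=-}
step 3 deliver 2→0: 0={lead,b=3,log=-}
step 4 timeout(0): 0={cand,b=6,log=-}
step 5 deliver 0→1: 1={foll,b=3,log=-}
step 6 deliver 1→0: —
step 7 deliver 2→1: —
step 8 deliver 0→2: 2={foll,b=6,log=-}
step 9 deliver 1→2: —
step 10 deliver 2→1: —
step 11 deliver 1→2: —
step 12 deliver 2→0: 0={lead,b=6,log=-}
step 13 crash(1): 1={✗foll,b=3,log=-}
step 14 propose(1,'p'): —

0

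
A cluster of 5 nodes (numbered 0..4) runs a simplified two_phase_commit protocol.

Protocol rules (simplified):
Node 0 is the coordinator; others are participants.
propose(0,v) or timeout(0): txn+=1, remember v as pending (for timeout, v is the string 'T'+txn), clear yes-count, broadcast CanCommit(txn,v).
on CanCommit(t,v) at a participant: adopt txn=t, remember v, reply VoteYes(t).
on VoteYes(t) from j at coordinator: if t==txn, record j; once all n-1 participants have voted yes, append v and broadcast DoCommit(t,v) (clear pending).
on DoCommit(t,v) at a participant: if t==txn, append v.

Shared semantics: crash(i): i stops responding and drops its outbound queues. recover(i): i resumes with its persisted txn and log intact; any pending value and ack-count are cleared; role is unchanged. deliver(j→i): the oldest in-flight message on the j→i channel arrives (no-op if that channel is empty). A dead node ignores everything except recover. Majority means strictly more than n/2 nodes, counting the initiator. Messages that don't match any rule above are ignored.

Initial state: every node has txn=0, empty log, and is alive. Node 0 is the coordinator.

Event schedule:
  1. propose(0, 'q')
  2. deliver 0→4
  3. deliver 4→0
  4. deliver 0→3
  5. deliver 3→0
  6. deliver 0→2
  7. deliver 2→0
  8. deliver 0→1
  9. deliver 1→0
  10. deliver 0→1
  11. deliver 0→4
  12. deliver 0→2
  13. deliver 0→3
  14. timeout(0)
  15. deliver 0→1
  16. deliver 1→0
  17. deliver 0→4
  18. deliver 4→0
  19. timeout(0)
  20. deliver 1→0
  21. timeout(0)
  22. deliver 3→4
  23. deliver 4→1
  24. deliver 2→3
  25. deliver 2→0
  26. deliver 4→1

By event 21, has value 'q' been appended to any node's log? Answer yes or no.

yes

step 1 propose(0,'q'): 0={coor,t=1,log=-}
step 2 deliver 0→4: 4={part,t=1,log=-}
step 3 deliver 4→0: —
step 4 deliver 0→3: 3={part,t=1,log=-}
step 5 deliver 3→0: —
step 6 deliver 0→2: 2={part,t=1,log=-}
step 7 deliver 2→0: —
step 8 deliver 0→1: 1={part,t=1,log=-}
step 9 deliver 1→0: 0={coor,t=1,log=q}
step 10 deliver 0→1: 1={part,t=1,log=q}
step 11 deliver 0→4: 4={part,t=1,log=q}
step 12 deliver 0→2: 2={part,t=1,log=q}
step 13 deliver 0→3: 3={part,t=1,log=q}
step 14 timeout(0): 0={coor,t=2,log=q}
step 15 deliver 0→1: 1={part,t=2,log=q}
step 16 deliver 1→0: —
step 17 deliver 0→4: 4={part,t=2,log=q}
step 18 deliver 4→0: —
step 19 timeout(0): 0={coor,t=3,log=q}
step 20 deliver 1→0: —
step 21 timeout(0): 0={coor,t=4,log=q}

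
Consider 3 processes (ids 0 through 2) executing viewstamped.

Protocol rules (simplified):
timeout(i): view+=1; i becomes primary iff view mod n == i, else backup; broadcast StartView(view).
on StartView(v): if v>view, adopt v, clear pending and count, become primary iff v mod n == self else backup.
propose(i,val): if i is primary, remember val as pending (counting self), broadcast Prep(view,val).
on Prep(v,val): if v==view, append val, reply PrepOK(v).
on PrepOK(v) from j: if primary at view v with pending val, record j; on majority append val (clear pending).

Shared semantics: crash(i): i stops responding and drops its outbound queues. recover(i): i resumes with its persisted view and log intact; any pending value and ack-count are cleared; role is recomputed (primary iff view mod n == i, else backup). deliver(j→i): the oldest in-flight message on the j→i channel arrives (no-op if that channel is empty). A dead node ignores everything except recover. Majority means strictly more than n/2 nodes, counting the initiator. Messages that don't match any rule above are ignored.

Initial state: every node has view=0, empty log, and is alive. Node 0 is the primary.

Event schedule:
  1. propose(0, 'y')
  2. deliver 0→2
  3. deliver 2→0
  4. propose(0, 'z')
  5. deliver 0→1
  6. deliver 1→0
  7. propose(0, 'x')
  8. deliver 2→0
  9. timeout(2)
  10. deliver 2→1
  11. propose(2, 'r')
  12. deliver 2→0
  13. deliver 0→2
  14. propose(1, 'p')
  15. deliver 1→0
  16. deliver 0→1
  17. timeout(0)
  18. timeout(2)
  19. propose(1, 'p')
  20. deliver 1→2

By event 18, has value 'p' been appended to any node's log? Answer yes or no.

after 1 — propose(0,'y'): ·
after 2 — deliver 0→2: n2:back/v0/[y]
after 3 — deliver 2→0: n0:prim/v0/[y]
after 4 — propose(0,'z'): ·
after 5 — deliver 0→1: n1:back/v0/[y]
after 6 — deliver 1→0: n0:prim/v0/[y,z]
after 7 — propose(0,'x'): ·
after 8 — deliver 2→0: ·
after 9 — timeout(2): n2:back/v1/[y]
after 10 — deliver 2→1: n1:prim/v1/[y]
after 11 — propose(2,'r'): ·
after 12 — deliver 2→0: n0:back/v1/[y,z]
after 13 — deliver 0→2: ·
after 14 — propose(1,'p'): ·
after 15 — deliver 1→0: n0:back/v1/[y,z,p]
after 16 — deliver 0→1: ·
after 17 — timeout(0): n0:back/v2/[y,z,p]
after 18 — timeout(2): n2:prim/v2/[y]

yes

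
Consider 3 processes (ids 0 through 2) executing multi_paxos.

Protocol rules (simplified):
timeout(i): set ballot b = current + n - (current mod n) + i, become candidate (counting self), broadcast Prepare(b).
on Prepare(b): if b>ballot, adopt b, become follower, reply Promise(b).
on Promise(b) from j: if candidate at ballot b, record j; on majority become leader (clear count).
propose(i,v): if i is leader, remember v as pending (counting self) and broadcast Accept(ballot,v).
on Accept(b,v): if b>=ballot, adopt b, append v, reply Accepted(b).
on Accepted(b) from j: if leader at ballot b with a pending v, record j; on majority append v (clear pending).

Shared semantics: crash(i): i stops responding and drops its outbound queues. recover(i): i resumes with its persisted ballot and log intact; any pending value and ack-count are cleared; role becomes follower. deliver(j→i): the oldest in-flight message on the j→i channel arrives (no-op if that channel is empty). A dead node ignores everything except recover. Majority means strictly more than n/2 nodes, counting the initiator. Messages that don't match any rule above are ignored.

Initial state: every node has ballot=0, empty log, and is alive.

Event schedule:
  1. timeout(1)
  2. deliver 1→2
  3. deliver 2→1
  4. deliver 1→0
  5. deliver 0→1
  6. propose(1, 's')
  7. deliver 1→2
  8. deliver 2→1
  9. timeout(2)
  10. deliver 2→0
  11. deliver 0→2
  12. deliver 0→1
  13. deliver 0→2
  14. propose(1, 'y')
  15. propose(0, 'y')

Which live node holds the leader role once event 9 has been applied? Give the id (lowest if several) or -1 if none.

after 1 — timeout(1): n1:cand/b4/[-]
after 2 — deliver 1→2: n2:foll/b4/[-]
after 3 — deliver 2→1: n1:lead/b4/[-]
after 4 — deliver 1→0: n0:foll/b4/[-]
after 5 — deliver 0→1: ·
after 6 — propose(1,'s'): ·
after 7 — deliver 1→2: n2:foll/b4/[s]
after 8 — deliver 2→1: n1:lead/b4/[s]
after 9 — timeout(2): n2:cand/b8/[s]

1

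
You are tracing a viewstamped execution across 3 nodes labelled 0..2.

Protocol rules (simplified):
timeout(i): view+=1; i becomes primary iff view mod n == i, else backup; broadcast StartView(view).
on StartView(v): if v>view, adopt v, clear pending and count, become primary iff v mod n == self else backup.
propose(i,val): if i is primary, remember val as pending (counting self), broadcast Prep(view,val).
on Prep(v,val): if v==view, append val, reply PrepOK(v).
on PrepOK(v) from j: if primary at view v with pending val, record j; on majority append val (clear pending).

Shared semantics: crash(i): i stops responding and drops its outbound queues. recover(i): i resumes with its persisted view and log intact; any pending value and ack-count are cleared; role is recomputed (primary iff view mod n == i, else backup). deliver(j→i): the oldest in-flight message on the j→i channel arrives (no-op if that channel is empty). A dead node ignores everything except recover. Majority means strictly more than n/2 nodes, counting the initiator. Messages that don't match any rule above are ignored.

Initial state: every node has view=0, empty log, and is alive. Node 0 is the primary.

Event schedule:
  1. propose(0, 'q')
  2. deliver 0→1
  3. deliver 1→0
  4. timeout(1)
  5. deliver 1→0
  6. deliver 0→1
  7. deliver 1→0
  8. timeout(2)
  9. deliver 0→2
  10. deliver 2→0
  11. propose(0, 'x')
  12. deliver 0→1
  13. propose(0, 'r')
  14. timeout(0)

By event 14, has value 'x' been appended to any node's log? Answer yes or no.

no

after 1 — propose(0,'q'): ·
after 2 — deliver 0→1: n1:back/v0/[q]
after 3 — deliver 1→0: n0:prim/v0/[q]
after 4 — timeout(1): n1:prim/v1/[q]
after 5 — deliver 1→0: n0:back/v1/[q]
after 6 — deliver 0→1: ·
after 7 — deliver 1→0: ·
after 8 — timeout(2): n2:back/v1/[-]
after 9 — deliver 0→2: ·
after 10 — deliver 2→0: ·
after 11 — propose(0,'x'): ·
after 12 — deliver 0→1: ·
after 13 — propose(0,'r'): ·
after 14 — timeout(0): n0:back/v2/[q]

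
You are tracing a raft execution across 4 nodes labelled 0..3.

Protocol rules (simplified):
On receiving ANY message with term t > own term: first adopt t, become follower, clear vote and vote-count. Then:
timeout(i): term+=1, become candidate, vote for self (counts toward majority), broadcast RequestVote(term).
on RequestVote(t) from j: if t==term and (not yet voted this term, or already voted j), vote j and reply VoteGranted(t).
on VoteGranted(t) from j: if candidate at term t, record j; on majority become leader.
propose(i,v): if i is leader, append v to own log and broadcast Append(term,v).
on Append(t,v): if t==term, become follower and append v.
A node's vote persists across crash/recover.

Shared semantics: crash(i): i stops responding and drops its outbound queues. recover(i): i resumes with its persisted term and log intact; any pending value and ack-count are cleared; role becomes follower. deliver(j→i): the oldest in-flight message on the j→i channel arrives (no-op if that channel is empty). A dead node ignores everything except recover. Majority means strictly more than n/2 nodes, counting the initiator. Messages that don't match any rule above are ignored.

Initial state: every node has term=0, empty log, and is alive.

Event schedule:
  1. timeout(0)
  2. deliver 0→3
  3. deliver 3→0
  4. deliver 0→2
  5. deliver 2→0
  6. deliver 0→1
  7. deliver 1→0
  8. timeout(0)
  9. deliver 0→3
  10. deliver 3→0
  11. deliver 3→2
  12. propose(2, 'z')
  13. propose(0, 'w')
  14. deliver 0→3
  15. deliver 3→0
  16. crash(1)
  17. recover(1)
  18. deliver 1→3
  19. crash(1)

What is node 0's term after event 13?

[1] timeout(0) → N0(cand t1 [-])
[2] deliver 0→3 → N3(foll t1 [-])
[3] deliver 3→0 → ∅
[4] deliver 0→2 → N2(foll t1 [-])
[5] deliver 2→0 → N0(lead t1 [-])
[6] deliver 0→1 → N1(foll t1 [-])
[7] deliver 1→0 → ∅
[8] timeout(0) → N0(cand t2 [-])
[9] deliver 0→3 → N3(foll t2 [-])
[10] deliver 3→0 → ∅
[11] deliver 3→2 → ∅
[12] propose(2,'z') → ∅
[13] propose(0,'w') → ∅

2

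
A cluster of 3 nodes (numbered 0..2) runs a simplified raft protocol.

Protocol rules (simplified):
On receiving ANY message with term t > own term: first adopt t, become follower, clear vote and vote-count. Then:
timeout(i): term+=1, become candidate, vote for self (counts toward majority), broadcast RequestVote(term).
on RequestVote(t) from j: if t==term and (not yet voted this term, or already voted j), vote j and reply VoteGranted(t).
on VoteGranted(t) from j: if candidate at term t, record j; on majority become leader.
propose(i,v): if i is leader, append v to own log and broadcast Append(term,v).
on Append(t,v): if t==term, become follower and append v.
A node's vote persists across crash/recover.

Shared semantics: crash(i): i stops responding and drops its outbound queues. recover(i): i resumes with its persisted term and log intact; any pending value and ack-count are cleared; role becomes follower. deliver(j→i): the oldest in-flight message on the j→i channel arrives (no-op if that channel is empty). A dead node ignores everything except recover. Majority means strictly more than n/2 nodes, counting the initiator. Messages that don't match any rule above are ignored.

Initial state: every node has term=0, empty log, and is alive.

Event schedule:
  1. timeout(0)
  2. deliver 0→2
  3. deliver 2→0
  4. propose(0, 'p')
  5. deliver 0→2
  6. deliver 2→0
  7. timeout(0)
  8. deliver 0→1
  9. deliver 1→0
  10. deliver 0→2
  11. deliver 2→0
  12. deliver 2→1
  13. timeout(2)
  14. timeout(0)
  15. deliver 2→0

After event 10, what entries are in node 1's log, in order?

after 1 — timeout(0): n0:cand/t1/[-]
after 2 — deliver 0→2: n2:foll/t1/[-]
after 3 — deliver 2→0: n0:lead/t1/[-]
after 4 — propose(0,'p'): n0:lead/t1/[p]
after 5 — deliver 0→2: n2:foll/t1/[p]
after 6 — deliver 2→0: ·
after 7 — timeout(0): n0:cand/t2/[p]
after 8 — deliver 0→1: n1:foll/t1/[-]
after 9 — deliver 1→0: ·
after 10 — deliver 0→2: n2:foll/t2/[p]

empty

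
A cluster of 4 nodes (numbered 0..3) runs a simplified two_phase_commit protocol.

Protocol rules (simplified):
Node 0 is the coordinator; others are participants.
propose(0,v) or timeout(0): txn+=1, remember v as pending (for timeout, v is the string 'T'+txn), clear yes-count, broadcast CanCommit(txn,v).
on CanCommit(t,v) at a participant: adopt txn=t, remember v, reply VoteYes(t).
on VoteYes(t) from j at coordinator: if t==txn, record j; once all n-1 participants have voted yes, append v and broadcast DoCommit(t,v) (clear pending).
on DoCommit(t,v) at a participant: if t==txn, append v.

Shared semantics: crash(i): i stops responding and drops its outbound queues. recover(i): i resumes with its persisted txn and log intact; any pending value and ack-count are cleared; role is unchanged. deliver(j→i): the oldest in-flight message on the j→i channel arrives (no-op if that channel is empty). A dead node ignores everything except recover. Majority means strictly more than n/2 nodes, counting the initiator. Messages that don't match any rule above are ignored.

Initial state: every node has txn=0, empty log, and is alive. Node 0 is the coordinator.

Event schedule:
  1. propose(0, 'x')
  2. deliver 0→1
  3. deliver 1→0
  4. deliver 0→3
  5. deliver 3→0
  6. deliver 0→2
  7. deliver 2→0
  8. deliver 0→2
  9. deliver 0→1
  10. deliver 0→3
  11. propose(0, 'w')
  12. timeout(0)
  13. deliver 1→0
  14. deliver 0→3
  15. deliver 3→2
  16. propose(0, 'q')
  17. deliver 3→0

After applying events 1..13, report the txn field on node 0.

step 1 propose(0,'x'): 0={coor,t=1,log=-}
step 2 deliver 0→1: 1={part,t=1,log=-}
step 3 deliver 1→0: —
step 4 deliver 0→3: 3={part,t=1,log=-}
step 5 deliver 3→0: —
step 6 deliver 0→2: 2={part,t=1,log=-}
step 7 deliver 2→0: 0={coor,t=1,log=x}
step 8 deliver 0→2: 2={part,t=1,log=x}
step 9 deliver 0→1: 1={part,t=1,log=x}
step 10 deliver 0→3: 3={part,t=1,log=x}
step 11 propose(0,'w'): 0={coor,t=2,log=x}
step 12 timeout(0): 0={coor,t=3,log=x}
step 13 deliver 1→0: —

3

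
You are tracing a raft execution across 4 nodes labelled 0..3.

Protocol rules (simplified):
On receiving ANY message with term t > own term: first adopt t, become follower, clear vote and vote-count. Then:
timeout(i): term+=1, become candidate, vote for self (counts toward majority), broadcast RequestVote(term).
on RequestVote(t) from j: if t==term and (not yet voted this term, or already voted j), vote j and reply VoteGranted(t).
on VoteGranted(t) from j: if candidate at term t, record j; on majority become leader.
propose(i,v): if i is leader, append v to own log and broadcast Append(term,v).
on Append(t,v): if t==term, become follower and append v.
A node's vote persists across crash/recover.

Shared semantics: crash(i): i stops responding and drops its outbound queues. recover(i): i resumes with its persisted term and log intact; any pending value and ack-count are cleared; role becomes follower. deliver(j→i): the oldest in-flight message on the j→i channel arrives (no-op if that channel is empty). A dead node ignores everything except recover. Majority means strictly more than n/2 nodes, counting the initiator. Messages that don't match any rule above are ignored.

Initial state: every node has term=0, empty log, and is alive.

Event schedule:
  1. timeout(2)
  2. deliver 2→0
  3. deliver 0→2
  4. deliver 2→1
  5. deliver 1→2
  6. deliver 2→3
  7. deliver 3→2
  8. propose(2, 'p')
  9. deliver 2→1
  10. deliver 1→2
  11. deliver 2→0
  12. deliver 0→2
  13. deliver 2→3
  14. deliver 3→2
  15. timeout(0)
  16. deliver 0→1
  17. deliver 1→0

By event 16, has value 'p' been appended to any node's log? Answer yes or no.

yes

step 1 timeout(2): 2={cand,t=1,log=-}
step 2 deliver 2→0: 0={foll,t=1,log=-}
step 3 deliver 0→2: —
step 4 deliver 2→1: 1={foll,t=1,log=-}
step 5 deliver 1→2: 2={lead,t=1,log=-}
step 6 deliver 2→3: 3={foll,t=1,log=-}
step 7 deliver 3→2: —
step 8 propose(2,'p'): 2={lead,t=1,log=p}
step 9 deliver 2→1: 1={foll,t=1,log=p}
step 10 deliver 1→2: —
step 11 deliver 2→0: 0={foll,t=1,log=p}
step 12 deliver 0→2: —
step 13 deliver 2→3: 3={foll,t=1,log=p}
step 14 deliver 3→2: —
step 15 timeout(0): 0={cand,t=2,log=p}
step 16 deliver 0→1: 1={foll,t=2,log=p}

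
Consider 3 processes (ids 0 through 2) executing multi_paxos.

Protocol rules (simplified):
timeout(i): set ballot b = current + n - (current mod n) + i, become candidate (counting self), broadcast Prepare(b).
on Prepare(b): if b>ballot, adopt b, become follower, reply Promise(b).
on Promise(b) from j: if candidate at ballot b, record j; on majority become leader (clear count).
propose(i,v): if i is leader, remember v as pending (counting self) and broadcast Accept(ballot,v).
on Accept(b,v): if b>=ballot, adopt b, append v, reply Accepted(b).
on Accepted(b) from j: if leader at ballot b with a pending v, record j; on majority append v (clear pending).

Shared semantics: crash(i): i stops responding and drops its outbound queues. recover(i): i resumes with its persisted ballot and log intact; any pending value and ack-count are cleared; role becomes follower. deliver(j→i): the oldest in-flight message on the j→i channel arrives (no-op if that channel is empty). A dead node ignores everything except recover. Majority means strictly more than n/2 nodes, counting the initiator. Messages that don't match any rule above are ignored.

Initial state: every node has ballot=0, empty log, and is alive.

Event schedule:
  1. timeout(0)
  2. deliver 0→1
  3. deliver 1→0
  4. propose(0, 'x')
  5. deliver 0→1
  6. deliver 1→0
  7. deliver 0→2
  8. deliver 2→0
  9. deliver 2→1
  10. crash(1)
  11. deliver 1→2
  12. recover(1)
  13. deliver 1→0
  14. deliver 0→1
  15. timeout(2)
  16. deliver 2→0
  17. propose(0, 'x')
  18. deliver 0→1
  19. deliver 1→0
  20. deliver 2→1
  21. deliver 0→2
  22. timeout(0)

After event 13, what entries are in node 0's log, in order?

x

e1 timeout(0): 0[cand,b=3,-]
e2 deliver 0→1: 1[foll,b=3,-]
e3 deliver 1→0: 0[lead,b=3,-]
e4 propose(0,'x'): ·
e5 deliver 0→1: 1[foll,b=3,x]
e6 deliver 1→0: 0[lead,b=3,x]
e7 deliver 0→2: 2[foll,b=3,-]
e8 deliver 2→0: ·
e9 deliver 2→1: ·
e10 crash(1): 1[✗foll,b=3,x]
e11 deliver 1→2: ·
e12 recover(1): 1[foll,b=3,x]
e13 deliver 1→0: ·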